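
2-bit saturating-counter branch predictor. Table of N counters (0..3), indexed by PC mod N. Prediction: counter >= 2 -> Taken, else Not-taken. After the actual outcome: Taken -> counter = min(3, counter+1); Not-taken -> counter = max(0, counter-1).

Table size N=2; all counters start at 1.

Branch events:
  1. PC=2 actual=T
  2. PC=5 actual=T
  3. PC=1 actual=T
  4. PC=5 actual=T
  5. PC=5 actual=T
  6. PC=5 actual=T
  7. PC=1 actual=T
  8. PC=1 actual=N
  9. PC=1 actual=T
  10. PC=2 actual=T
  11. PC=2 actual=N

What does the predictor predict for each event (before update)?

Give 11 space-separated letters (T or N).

Ev 1: PC=2 idx=0 pred=N actual=T -> ctr[0]=2
Ev 2: PC=5 idx=1 pred=N actual=T -> ctr[1]=2
Ev 3: PC=1 idx=1 pred=T actual=T -> ctr[1]=3
Ev 4: PC=5 idx=1 pred=T actual=T -> ctr[1]=3
Ev 5: PC=5 idx=1 pred=T actual=T -> ctr[1]=3
Ev 6: PC=5 idx=1 pred=T actual=T -> ctr[1]=3
Ev 7: PC=1 idx=1 pred=T actual=T -> ctr[1]=3
Ev 8: PC=1 idx=1 pred=T actual=N -> ctr[1]=2
Ev 9: PC=1 idx=1 pred=T actual=T -> ctr[1]=3
Ev 10: PC=2 idx=0 pred=T actual=T -> ctr[0]=3
Ev 11: PC=2 idx=0 pred=T actual=N -> ctr[0]=2

Answer: N N T T T T T T T T T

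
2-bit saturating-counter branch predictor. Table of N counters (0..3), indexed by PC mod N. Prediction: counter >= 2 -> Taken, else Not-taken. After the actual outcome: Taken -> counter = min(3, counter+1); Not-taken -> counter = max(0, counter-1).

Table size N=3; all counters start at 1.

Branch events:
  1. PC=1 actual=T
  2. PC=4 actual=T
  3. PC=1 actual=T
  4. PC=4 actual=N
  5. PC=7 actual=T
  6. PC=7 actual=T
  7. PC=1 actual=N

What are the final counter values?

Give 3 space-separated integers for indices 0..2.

Answer: 1 2 1

Derivation:
Ev 1: PC=1 idx=1 pred=N actual=T -> ctr[1]=2
Ev 2: PC=4 idx=1 pred=T actual=T -> ctr[1]=3
Ev 3: PC=1 idx=1 pred=T actual=T -> ctr[1]=3
Ev 4: PC=4 idx=1 pred=T actual=N -> ctr[1]=2
Ev 5: PC=7 idx=1 pred=T actual=T -> ctr[1]=3
Ev 6: PC=7 idx=1 pred=T actual=T -> ctr[1]=3
Ev 7: PC=1 idx=1 pred=T actual=N -> ctr[1]=2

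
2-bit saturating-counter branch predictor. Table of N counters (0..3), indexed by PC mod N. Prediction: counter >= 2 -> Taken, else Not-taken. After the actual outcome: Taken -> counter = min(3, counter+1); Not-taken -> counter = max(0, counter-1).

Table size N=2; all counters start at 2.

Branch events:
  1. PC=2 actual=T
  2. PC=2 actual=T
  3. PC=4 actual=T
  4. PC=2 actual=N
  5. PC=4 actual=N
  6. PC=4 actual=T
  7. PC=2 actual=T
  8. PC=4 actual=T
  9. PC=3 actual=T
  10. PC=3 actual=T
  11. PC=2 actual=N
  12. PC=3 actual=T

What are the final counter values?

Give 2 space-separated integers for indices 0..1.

Ev 1: PC=2 idx=0 pred=T actual=T -> ctr[0]=3
Ev 2: PC=2 idx=0 pred=T actual=T -> ctr[0]=3
Ev 3: PC=4 idx=0 pred=T actual=T -> ctr[0]=3
Ev 4: PC=2 idx=0 pred=T actual=N -> ctr[0]=2
Ev 5: PC=4 idx=0 pred=T actual=N -> ctr[0]=1
Ev 6: PC=4 idx=0 pred=N actual=T -> ctr[0]=2
Ev 7: PC=2 idx=0 pred=T actual=T -> ctr[0]=3
Ev 8: PC=4 idx=0 pred=T actual=T -> ctr[0]=3
Ev 9: PC=3 idx=1 pred=T actual=T -> ctr[1]=3
Ev 10: PC=3 idx=1 pred=T actual=T -> ctr[1]=3
Ev 11: PC=2 idx=0 pred=T actual=N -> ctr[0]=2
Ev 12: PC=3 idx=1 pred=T actual=T -> ctr[1]=3

Answer: 2 3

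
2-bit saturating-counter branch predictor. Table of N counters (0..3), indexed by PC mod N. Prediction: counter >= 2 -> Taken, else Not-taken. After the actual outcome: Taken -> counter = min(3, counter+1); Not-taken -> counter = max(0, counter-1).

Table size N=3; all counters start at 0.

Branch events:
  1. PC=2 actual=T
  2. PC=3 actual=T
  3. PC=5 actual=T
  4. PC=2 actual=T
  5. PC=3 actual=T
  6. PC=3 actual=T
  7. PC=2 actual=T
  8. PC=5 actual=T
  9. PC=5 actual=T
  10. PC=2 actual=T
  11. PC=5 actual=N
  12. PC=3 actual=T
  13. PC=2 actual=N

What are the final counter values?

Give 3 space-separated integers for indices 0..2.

Ev 1: PC=2 idx=2 pred=N actual=T -> ctr[2]=1
Ev 2: PC=3 idx=0 pred=N actual=T -> ctr[0]=1
Ev 3: PC=5 idx=2 pred=N actual=T -> ctr[2]=2
Ev 4: PC=2 idx=2 pred=T actual=T -> ctr[2]=3
Ev 5: PC=3 idx=0 pred=N actual=T -> ctr[0]=2
Ev 6: PC=3 idx=0 pred=T actual=T -> ctr[0]=3
Ev 7: PC=2 idx=2 pred=T actual=T -> ctr[2]=3
Ev 8: PC=5 idx=2 pred=T actual=T -> ctr[2]=3
Ev 9: PC=5 idx=2 pred=T actual=T -> ctr[2]=3
Ev 10: PC=2 idx=2 pred=T actual=T -> ctr[2]=3
Ev 11: PC=5 idx=2 pred=T actual=N -> ctr[2]=2
Ev 12: PC=3 idx=0 pred=T actual=T -> ctr[0]=3
Ev 13: PC=2 idx=2 pred=T actual=N -> ctr[2]=1

Answer: 3 0 1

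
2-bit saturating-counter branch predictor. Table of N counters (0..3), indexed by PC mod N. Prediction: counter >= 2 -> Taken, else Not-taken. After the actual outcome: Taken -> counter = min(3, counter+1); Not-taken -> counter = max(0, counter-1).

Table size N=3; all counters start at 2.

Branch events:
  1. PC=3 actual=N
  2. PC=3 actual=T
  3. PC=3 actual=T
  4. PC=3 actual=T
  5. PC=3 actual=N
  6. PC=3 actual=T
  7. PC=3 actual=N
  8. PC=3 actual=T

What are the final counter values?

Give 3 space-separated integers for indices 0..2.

Ev 1: PC=3 idx=0 pred=T actual=N -> ctr[0]=1
Ev 2: PC=3 idx=0 pred=N actual=T -> ctr[0]=2
Ev 3: PC=3 idx=0 pred=T actual=T -> ctr[0]=3
Ev 4: PC=3 idx=0 pred=T actual=T -> ctr[0]=3
Ev 5: PC=3 idx=0 pred=T actual=N -> ctr[0]=2
Ev 6: PC=3 idx=0 pred=T actual=T -> ctr[0]=3
Ev 7: PC=3 idx=0 pred=T actual=N -> ctr[0]=2
Ev 8: PC=3 idx=0 pred=T actual=T -> ctr[0]=3

Answer: 3 2 2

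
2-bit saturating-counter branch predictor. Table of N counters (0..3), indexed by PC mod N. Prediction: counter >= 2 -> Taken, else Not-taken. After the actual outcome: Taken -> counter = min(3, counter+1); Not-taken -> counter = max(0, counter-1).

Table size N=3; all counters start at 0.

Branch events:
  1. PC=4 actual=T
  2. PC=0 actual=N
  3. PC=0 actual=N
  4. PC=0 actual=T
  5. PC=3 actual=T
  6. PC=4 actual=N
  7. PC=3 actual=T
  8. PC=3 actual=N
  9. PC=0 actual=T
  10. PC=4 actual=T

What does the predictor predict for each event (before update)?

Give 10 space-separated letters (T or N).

Ev 1: PC=4 idx=1 pred=N actual=T -> ctr[1]=1
Ev 2: PC=0 idx=0 pred=N actual=N -> ctr[0]=0
Ev 3: PC=0 idx=0 pred=N actual=N -> ctr[0]=0
Ev 4: PC=0 idx=0 pred=N actual=T -> ctr[0]=1
Ev 5: PC=3 idx=0 pred=N actual=T -> ctr[0]=2
Ev 6: PC=4 idx=1 pred=N actual=N -> ctr[1]=0
Ev 7: PC=3 idx=0 pred=T actual=T -> ctr[0]=3
Ev 8: PC=3 idx=0 pred=T actual=N -> ctr[0]=2
Ev 9: PC=0 idx=0 pred=T actual=T -> ctr[0]=3
Ev 10: PC=4 idx=1 pred=N actual=T -> ctr[1]=1

Answer: N N N N N N T T T N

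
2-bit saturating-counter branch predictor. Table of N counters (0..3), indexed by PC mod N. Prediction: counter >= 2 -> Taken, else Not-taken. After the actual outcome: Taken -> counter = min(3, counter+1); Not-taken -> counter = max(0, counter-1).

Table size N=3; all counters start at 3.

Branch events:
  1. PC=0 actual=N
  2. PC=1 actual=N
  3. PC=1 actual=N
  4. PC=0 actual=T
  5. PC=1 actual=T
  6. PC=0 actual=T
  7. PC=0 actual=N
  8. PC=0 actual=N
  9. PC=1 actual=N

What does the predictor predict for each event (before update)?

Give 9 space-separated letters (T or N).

Ev 1: PC=0 idx=0 pred=T actual=N -> ctr[0]=2
Ev 2: PC=1 idx=1 pred=T actual=N -> ctr[1]=2
Ev 3: PC=1 idx=1 pred=T actual=N -> ctr[1]=1
Ev 4: PC=0 idx=0 pred=T actual=T -> ctr[0]=3
Ev 5: PC=1 idx=1 pred=N actual=T -> ctr[1]=2
Ev 6: PC=0 idx=0 pred=T actual=T -> ctr[0]=3
Ev 7: PC=0 idx=0 pred=T actual=N -> ctr[0]=2
Ev 8: PC=0 idx=0 pred=T actual=N -> ctr[0]=1
Ev 9: PC=1 idx=1 pred=T actual=N -> ctr[1]=1

Answer: T T T T N T T T T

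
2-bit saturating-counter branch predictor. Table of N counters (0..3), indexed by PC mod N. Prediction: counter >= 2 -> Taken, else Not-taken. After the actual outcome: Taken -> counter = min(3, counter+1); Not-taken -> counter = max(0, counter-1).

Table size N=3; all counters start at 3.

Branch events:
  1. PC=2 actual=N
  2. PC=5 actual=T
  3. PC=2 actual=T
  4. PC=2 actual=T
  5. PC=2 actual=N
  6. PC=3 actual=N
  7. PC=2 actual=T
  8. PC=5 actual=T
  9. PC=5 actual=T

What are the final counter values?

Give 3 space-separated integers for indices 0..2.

Ev 1: PC=2 idx=2 pred=T actual=N -> ctr[2]=2
Ev 2: PC=5 idx=2 pred=T actual=T -> ctr[2]=3
Ev 3: PC=2 idx=2 pred=T actual=T -> ctr[2]=3
Ev 4: PC=2 idx=2 pred=T actual=T -> ctr[2]=3
Ev 5: PC=2 idx=2 pred=T actual=N -> ctr[2]=2
Ev 6: PC=3 idx=0 pred=T actual=N -> ctr[0]=2
Ev 7: PC=2 idx=2 pred=T actual=T -> ctr[2]=3
Ev 8: PC=5 idx=2 pred=T actual=T -> ctr[2]=3
Ev 9: PC=5 idx=2 pred=T actual=T -> ctr[2]=3

Answer: 2 3 3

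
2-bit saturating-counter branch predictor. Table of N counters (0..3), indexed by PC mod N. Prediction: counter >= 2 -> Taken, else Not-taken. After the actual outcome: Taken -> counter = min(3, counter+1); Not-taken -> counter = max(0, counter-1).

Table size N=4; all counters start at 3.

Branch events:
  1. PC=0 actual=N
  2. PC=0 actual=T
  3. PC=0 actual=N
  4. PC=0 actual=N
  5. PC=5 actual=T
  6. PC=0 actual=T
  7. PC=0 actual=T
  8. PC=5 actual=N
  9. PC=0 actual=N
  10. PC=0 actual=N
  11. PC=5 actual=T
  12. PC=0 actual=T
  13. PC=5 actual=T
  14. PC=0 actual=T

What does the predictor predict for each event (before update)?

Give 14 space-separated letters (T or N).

Ev 1: PC=0 idx=0 pred=T actual=N -> ctr[0]=2
Ev 2: PC=0 idx=0 pred=T actual=T -> ctr[0]=3
Ev 3: PC=0 idx=0 pred=T actual=N -> ctr[0]=2
Ev 4: PC=0 idx=0 pred=T actual=N -> ctr[0]=1
Ev 5: PC=5 idx=1 pred=T actual=T -> ctr[1]=3
Ev 6: PC=0 idx=0 pred=N actual=T -> ctr[0]=2
Ev 7: PC=0 idx=0 pred=T actual=T -> ctr[0]=3
Ev 8: PC=5 idx=1 pred=T actual=N -> ctr[1]=2
Ev 9: PC=0 idx=0 pred=T actual=N -> ctr[0]=2
Ev 10: PC=0 idx=0 pred=T actual=N -> ctr[0]=1
Ev 11: PC=5 idx=1 pred=T actual=T -> ctr[1]=3
Ev 12: PC=0 idx=0 pred=N actual=T -> ctr[0]=2
Ev 13: PC=5 idx=1 pred=T actual=T -> ctr[1]=3
Ev 14: PC=0 idx=0 pred=T actual=T -> ctr[0]=3

Answer: T T T T T N T T T T T N T T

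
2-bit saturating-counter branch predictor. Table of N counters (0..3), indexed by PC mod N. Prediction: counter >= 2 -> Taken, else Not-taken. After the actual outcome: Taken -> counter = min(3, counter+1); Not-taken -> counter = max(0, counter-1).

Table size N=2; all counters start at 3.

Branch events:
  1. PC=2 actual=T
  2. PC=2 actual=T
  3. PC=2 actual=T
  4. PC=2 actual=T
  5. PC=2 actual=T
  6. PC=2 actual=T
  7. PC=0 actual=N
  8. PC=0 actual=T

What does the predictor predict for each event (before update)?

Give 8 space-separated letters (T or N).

Ev 1: PC=2 idx=0 pred=T actual=T -> ctr[0]=3
Ev 2: PC=2 idx=0 pred=T actual=T -> ctr[0]=3
Ev 3: PC=2 idx=0 pred=T actual=T -> ctr[0]=3
Ev 4: PC=2 idx=0 pred=T actual=T -> ctr[0]=3
Ev 5: PC=2 idx=0 pred=T actual=T -> ctr[0]=3
Ev 6: PC=2 idx=0 pred=T actual=T -> ctr[0]=3
Ev 7: PC=0 idx=0 pred=T actual=N -> ctr[0]=2
Ev 8: PC=0 idx=0 pred=T actual=T -> ctr[0]=3

Answer: T T T T T T T T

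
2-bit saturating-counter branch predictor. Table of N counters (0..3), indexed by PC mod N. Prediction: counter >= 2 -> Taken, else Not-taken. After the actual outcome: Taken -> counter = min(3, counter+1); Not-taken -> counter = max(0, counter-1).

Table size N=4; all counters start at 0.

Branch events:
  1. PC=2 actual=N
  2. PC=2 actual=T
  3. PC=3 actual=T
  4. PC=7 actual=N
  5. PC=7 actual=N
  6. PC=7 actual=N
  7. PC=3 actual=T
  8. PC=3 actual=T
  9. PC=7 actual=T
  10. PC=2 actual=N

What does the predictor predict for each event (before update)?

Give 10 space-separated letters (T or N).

Answer: N N N N N N N N T N

Derivation:
Ev 1: PC=2 idx=2 pred=N actual=N -> ctr[2]=0
Ev 2: PC=2 idx=2 pred=N actual=T -> ctr[2]=1
Ev 3: PC=3 idx=3 pred=N actual=T -> ctr[3]=1
Ev 4: PC=7 idx=3 pred=N actual=N -> ctr[3]=0
Ev 5: PC=7 idx=3 pred=N actual=N -> ctr[3]=0
Ev 6: PC=7 idx=3 pred=N actual=N -> ctr[3]=0
Ev 7: PC=3 idx=3 pred=N actual=T -> ctr[3]=1
Ev 8: PC=3 idx=3 pred=N actual=T -> ctr[3]=2
Ev 9: PC=7 idx=3 pred=T actual=T -> ctr[3]=3
Ev 10: PC=2 idx=2 pred=N actual=N -> ctr[2]=0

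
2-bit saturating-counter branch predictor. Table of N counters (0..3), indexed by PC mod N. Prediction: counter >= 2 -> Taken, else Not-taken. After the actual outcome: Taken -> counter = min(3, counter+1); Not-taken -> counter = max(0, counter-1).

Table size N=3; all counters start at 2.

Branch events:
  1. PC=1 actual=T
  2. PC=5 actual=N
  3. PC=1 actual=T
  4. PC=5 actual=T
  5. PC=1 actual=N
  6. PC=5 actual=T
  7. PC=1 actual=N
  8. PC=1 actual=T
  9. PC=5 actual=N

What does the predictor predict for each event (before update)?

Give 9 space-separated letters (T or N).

Ev 1: PC=1 idx=1 pred=T actual=T -> ctr[1]=3
Ev 2: PC=5 idx=2 pred=T actual=N -> ctr[2]=1
Ev 3: PC=1 idx=1 pred=T actual=T -> ctr[1]=3
Ev 4: PC=5 idx=2 pred=N actual=T -> ctr[2]=2
Ev 5: PC=1 idx=1 pred=T actual=N -> ctr[1]=2
Ev 6: PC=5 idx=2 pred=T actual=T -> ctr[2]=3
Ev 7: PC=1 idx=1 pred=T actual=N -> ctr[1]=1
Ev 8: PC=1 idx=1 pred=N actual=T -> ctr[1]=2
Ev 9: PC=5 idx=2 pred=T actual=N -> ctr[2]=2

Answer: T T T N T T T N T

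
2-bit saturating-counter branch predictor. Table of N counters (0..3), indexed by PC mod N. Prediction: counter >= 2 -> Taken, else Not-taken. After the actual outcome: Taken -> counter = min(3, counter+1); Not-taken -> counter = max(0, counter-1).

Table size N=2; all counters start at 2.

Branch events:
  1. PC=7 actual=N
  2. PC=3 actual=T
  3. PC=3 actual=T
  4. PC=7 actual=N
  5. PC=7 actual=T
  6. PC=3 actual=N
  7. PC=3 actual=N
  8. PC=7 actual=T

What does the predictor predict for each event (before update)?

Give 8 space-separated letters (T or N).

Answer: T N T T T T T N

Derivation:
Ev 1: PC=7 idx=1 pred=T actual=N -> ctr[1]=1
Ev 2: PC=3 idx=1 pred=N actual=T -> ctr[1]=2
Ev 3: PC=3 idx=1 pred=T actual=T -> ctr[1]=3
Ev 4: PC=7 idx=1 pred=T actual=N -> ctr[1]=2
Ev 5: PC=7 idx=1 pred=T actual=T -> ctr[1]=3
Ev 6: PC=3 idx=1 pred=T actual=N -> ctr[1]=2
Ev 7: PC=3 idx=1 pred=T actual=N -> ctr[1]=1
Ev 8: PC=7 idx=1 pred=N actual=T -> ctr[1]=2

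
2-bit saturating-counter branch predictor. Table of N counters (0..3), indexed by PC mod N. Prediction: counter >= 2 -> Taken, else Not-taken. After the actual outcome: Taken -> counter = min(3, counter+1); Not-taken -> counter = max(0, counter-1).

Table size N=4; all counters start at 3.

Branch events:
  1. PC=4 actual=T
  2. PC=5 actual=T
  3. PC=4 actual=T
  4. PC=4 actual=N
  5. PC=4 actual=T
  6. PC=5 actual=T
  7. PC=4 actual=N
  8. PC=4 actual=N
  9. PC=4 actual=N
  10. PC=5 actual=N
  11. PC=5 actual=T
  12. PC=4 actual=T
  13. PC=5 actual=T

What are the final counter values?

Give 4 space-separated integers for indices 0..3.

Answer: 1 3 3 3

Derivation:
Ev 1: PC=4 idx=0 pred=T actual=T -> ctr[0]=3
Ev 2: PC=5 idx=1 pred=T actual=T -> ctr[1]=3
Ev 3: PC=4 idx=0 pred=T actual=T -> ctr[0]=3
Ev 4: PC=4 idx=0 pred=T actual=N -> ctr[0]=2
Ev 5: PC=4 idx=0 pred=T actual=T -> ctr[0]=3
Ev 6: PC=5 idx=1 pred=T actual=T -> ctr[1]=3
Ev 7: PC=4 idx=0 pred=T actual=N -> ctr[0]=2
Ev 8: PC=4 idx=0 pred=T actual=N -> ctr[0]=1
Ev 9: PC=4 idx=0 pred=N actual=N -> ctr[0]=0
Ev 10: PC=5 idx=1 pred=T actual=N -> ctr[1]=2
Ev 11: PC=5 idx=1 pred=T actual=T -> ctr[1]=3
Ev 12: PC=4 idx=0 pred=N actual=T -> ctr[0]=1
Ev 13: PC=5 idx=1 pred=T actual=T -> ctr[1]=3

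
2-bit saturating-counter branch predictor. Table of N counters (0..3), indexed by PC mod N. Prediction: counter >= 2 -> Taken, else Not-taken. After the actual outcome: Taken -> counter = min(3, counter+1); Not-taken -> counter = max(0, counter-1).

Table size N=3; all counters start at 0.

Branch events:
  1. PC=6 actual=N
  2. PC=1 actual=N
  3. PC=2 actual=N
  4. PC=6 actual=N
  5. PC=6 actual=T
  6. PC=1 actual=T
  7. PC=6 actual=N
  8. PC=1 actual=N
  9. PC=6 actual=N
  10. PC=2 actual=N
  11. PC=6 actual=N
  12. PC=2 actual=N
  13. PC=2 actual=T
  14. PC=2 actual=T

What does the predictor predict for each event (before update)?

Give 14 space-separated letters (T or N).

Answer: N N N N N N N N N N N N N N

Derivation:
Ev 1: PC=6 idx=0 pred=N actual=N -> ctr[0]=0
Ev 2: PC=1 idx=1 pred=N actual=N -> ctr[1]=0
Ev 3: PC=2 idx=2 pred=N actual=N -> ctr[2]=0
Ev 4: PC=6 idx=0 pred=N actual=N -> ctr[0]=0
Ev 5: PC=6 idx=0 pred=N actual=T -> ctr[0]=1
Ev 6: PC=1 idx=1 pred=N actual=T -> ctr[1]=1
Ev 7: PC=6 idx=0 pred=N actual=N -> ctr[0]=0
Ev 8: PC=1 idx=1 pred=N actual=N -> ctr[1]=0
Ev 9: PC=6 idx=0 pred=N actual=N -> ctr[0]=0
Ev 10: PC=2 idx=2 pred=N actual=N -> ctr[2]=0
Ev 11: PC=6 idx=0 pred=N actual=N -> ctr[0]=0
Ev 12: PC=2 idx=2 pred=N actual=N -> ctr[2]=0
Ev 13: PC=2 idx=2 pred=N actual=T -> ctr[2]=1
Ev 14: PC=2 idx=2 pred=N actual=T -> ctr[2]=2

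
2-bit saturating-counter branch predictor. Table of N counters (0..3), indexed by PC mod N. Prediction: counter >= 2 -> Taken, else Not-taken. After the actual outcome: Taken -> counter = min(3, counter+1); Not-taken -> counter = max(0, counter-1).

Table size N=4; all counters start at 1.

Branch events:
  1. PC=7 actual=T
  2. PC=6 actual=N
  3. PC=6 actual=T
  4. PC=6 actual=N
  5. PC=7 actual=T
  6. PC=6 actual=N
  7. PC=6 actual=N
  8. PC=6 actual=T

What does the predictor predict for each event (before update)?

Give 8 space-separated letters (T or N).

Answer: N N N N T N N N

Derivation:
Ev 1: PC=7 idx=3 pred=N actual=T -> ctr[3]=2
Ev 2: PC=6 idx=2 pred=N actual=N -> ctr[2]=0
Ev 3: PC=6 idx=2 pred=N actual=T -> ctr[2]=1
Ev 4: PC=6 idx=2 pred=N actual=N -> ctr[2]=0
Ev 5: PC=7 idx=3 pred=T actual=T -> ctr[3]=3
Ev 6: PC=6 idx=2 pred=N actual=N -> ctr[2]=0
Ev 7: PC=6 idx=2 pred=N actual=N -> ctr[2]=0
Ev 8: PC=6 idx=2 pred=N actual=T -> ctr[2]=1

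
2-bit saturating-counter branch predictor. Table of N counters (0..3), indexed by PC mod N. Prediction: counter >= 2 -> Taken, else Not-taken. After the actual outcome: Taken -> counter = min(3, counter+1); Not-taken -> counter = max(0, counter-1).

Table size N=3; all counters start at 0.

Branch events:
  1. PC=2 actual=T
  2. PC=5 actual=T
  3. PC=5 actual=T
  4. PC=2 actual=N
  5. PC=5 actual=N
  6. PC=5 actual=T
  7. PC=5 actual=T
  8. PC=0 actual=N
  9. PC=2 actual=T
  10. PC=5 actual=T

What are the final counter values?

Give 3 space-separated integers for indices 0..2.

Ev 1: PC=2 idx=2 pred=N actual=T -> ctr[2]=1
Ev 2: PC=5 idx=2 pred=N actual=T -> ctr[2]=2
Ev 3: PC=5 idx=2 pred=T actual=T -> ctr[2]=3
Ev 4: PC=2 idx=2 pred=T actual=N -> ctr[2]=2
Ev 5: PC=5 idx=2 pred=T actual=N -> ctr[2]=1
Ev 6: PC=5 idx=2 pred=N actual=T -> ctr[2]=2
Ev 7: PC=5 idx=2 pred=T actual=T -> ctr[2]=3
Ev 8: PC=0 idx=0 pred=N actual=N -> ctr[0]=0
Ev 9: PC=2 idx=2 pred=T actual=T -> ctr[2]=3
Ev 10: PC=5 idx=2 pred=T actual=T -> ctr[2]=3

Answer: 0 0 3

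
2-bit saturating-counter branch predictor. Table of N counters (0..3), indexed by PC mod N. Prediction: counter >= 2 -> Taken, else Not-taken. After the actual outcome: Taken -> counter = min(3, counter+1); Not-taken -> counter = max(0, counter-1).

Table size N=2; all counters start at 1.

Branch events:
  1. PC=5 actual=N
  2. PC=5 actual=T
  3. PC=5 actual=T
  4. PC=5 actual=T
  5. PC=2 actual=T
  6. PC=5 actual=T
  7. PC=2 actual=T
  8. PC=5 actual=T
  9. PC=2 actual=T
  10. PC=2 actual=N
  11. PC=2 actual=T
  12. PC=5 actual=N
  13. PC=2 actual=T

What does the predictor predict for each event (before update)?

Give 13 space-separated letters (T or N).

Ev 1: PC=5 idx=1 pred=N actual=N -> ctr[1]=0
Ev 2: PC=5 idx=1 pred=N actual=T -> ctr[1]=1
Ev 3: PC=5 idx=1 pred=N actual=T -> ctr[1]=2
Ev 4: PC=5 idx=1 pred=T actual=T -> ctr[1]=3
Ev 5: PC=2 idx=0 pred=N actual=T -> ctr[0]=2
Ev 6: PC=5 idx=1 pred=T actual=T -> ctr[1]=3
Ev 7: PC=2 idx=0 pred=T actual=T -> ctr[0]=3
Ev 8: PC=5 idx=1 pred=T actual=T -> ctr[1]=3
Ev 9: PC=2 idx=0 pred=T actual=T -> ctr[0]=3
Ev 10: PC=2 idx=0 pred=T actual=N -> ctr[0]=2
Ev 11: PC=2 idx=0 pred=T actual=T -> ctr[0]=3
Ev 12: PC=5 idx=1 pred=T actual=N -> ctr[1]=2
Ev 13: PC=2 idx=0 pred=T actual=T -> ctr[0]=3

Answer: N N N T N T T T T T T T T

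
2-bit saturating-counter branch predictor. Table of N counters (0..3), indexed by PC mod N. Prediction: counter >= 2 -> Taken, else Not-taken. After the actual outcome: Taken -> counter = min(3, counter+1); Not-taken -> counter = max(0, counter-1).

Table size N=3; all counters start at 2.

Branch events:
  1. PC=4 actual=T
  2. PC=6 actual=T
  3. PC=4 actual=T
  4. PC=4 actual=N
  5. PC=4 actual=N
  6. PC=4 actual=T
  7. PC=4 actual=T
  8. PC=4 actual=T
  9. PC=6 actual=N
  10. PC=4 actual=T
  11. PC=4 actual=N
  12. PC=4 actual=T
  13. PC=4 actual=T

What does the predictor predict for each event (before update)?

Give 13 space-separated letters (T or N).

Answer: T T T T T N T T T T T T T

Derivation:
Ev 1: PC=4 idx=1 pred=T actual=T -> ctr[1]=3
Ev 2: PC=6 idx=0 pred=T actual=T -> ctr[0]=3
Ev 3: PC=4 idx=1 pred=T actual=T -> ctr[1]=3
Ev 4: PC=4 idx=1 pred=T actual=N -> ctr[1]=2
Ev 5: PC=4 idx=1 pred=T actual=N -> ctr[1]=1
Ev 6: PC=4 idx=1 pred=N actual=T -> ctr[1]=2
Ev 7: PC=4 idx=1 pred=T actual=T -> ctr[1]=3
Ev 8: PC=4 idx=1 pred=T actual=T -> ctr[1]=3
Ev 9: PC=6 idx=0 pred=T actual=N -> ctr[0]=2
Ev 10: PC=4 idx=1 pred=T actual=T -> ctr[1]=3
Ev 11: PC=4 idx=1 pred=T actual=N -> ctr[1]=2
Ev 12: PC=4 idx=1 pred=T actual=T -> ctr[1]=3
Ev 13: PC=4 idx=1 pred=T actual=T -> ctr[1]=3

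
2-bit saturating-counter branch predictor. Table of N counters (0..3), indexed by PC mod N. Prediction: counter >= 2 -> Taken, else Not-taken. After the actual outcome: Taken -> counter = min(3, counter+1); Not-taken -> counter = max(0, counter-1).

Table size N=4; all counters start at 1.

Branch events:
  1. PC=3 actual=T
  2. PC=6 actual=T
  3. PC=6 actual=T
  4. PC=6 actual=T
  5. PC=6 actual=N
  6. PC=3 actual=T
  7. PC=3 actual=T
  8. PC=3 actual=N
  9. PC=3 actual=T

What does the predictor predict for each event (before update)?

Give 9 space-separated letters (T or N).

Ev 1: PC=3 idx=3 pred=N actual=T -> ctr[3]=2
Ev 2: PC=6 idx=2 pred=N actual=T -> ctr[2]=2
Ev 3: PC=6 idx=2 pred=T actual=T -> ctr[2]=3
Ev 4: PC=6 idx=2 pred=T actual=T -> ctr[2]=3
Ev 5: PC=6 idx=2 pred=T actual=N -> ctr[2]=2
Ev 6: PC=3 idx=3 pred=T actual=T -> ctr[3]=3
Ev 7: PC=3 idx=3 pred=T actual=T -> ctr[3]=3
Ev 8: PC=3 idx=3 pred=T actual=N -> ctr[3]=2
Ev 9: PC=3 idx=3 pred=T actual=T -> ctr[3]=3

Answer: N N T T T T T T T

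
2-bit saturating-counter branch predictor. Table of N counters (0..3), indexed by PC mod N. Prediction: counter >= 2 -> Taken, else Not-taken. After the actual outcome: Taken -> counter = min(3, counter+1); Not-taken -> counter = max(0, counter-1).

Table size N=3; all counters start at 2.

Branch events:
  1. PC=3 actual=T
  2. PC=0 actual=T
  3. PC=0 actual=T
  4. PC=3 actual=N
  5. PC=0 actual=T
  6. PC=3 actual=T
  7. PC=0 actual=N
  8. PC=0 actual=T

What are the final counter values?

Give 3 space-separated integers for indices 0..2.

Answer: 3 2 2

Derivation:
Ev 1: PC=3 idx=0 pred=T actual=T -> ctr[0]=3
Ev 2: PC=0 idx=0 pred=T actual=T -> ctr[0]=3
Ev 3: PC=0 idx=0 pred=T actual=T -> ctr[0]=3
Ev 4: PC=3 idx=0 pred=T actual=N -> ctr[0]=2
Ev 5: PC=0 idx=0 pred=T actual=T -> ctr[0]=3
Ev 6: PC=3 idx=0 pred=T actual=T -> ctr[0]=3
Ev 7: PC=0 idx=0 pred=T actual=N -> ctr[0]=2
Ev 8: PC=0 idx=0 pred=T actual=T -> ctr[0]=3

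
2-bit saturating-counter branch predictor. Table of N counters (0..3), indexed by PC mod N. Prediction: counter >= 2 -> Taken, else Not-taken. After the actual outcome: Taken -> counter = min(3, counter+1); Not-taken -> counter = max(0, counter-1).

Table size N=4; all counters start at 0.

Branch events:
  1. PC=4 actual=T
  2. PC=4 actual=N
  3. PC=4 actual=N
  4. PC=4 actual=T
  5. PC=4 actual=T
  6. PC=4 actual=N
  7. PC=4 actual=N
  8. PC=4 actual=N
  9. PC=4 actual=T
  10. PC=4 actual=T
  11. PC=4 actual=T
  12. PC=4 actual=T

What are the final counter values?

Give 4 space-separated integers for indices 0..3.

Ev 1: PC=4 idx=0 pred=N actual=T -> ctr[0]=1
Ev 2: PC=4 idx=0 pred=N actual=N -> ctr[0]=0
Ev 3: PC=4 idx=0 pred=N actual=N -> ctr[0]=0
Ev 4: PC=4 idx=0 pred=N actual=T -> ctr[0]=1
Ev 5: PC=4 idx=0 pred=N actual=T -> ctr[0]=2
Ev 6: PC=4 idx=0 pred=T actual=N -> ctr[0]=1
Ev 7: PC=4 idx=0 pred=N actual=N -> ctr[0]=0
Ev 8: PC=4 idx=0 pred=N actual=N -> ctr[0]=0
Ev 9: PC=4 idx=0 pred=N actual=T -> ctr[0]=1
Ev 10: PC=4 idx=0 pred=N actual=T -> ctr[0]=2
Ev 11: PC=4 idx=0 pred=T actual=T -> ctr[0]=3
Ev 12: PC=4 idx=0 pred=T actual=T -> ctr[0]=3

Answer: 3 0 0 0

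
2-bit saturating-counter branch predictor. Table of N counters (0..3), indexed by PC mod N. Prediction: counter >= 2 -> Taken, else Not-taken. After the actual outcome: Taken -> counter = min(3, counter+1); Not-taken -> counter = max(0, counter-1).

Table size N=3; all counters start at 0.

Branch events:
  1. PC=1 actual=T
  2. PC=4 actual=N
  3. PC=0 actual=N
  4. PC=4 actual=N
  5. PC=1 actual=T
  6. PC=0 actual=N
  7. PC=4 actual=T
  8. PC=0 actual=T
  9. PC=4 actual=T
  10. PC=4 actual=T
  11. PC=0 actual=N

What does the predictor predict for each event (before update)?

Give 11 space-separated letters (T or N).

Answer: N N N N N N N N T T N

Derivation:
Ev 1: PC=1 idx=1 pred=N actual=T -> ctr[1]=1
Ev 2: PC=4 idx=1 pred=N actual=N -> ctr[1]=0
Ev 3: PC=0 idx=0 pred=N actual=N -> ctr[0]=0
Ev 4: PC=4 idx=1 pred=N actual=N -> ctr[1]=0
Ev 5: PC=1 idx=1 pred=N actual=T -> ctr[1]=1
Ev 6: PC=0 idx=0 pred=N actual=N -> ctr[0]=0
Ev 7: PC=4 idx=1 pred=N actual=T -> ctr[1]=2
Ev 8: PC=0 idx=0 pred=N actual=T -> ctr[0]=1
Ev 9: PC=4 idx=1 pred=T actual=T -> ctr[1]=3
Ev 10: PC=4 idx=1 pred=T actual=T -> ctr[1]=3
Ev 11: PC=0 idx=0 pred=N actual=N -> ctr[0]=0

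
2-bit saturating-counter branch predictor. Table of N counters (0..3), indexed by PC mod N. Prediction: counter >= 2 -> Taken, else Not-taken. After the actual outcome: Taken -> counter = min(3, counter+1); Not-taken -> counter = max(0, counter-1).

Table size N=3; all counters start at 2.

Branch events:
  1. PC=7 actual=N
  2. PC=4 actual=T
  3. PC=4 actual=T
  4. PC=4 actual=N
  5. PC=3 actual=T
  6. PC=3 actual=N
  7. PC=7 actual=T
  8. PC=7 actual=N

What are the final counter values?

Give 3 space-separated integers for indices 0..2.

Ev 1: PC=7 idx=1 pred=T actual=N -> ctr[1]=1
Ev 2: PC=4 idx=1 pred=N actual=T -> ctr[1]=2
Ev 3: PC=4 idx=1 pred=T actual=T -> ctr[1]=3
Ev 4: PC=4 idx=1 pred=T actual=N -> ctr[1]=2
Ev 5: PC=3 idx=0 pred=T actual=T -> ctr[0]=3
Ev 6: PC=3 idx=0 pred=T actual=N -> ctr[0]=2
Ev 7: PC=7 idx=1 pred=T actual=T -> ctr[1]=3
Ev 8: PC=7 idx=1 pred=T actual=N -> ctr[1]=2

Answer: 2 2 2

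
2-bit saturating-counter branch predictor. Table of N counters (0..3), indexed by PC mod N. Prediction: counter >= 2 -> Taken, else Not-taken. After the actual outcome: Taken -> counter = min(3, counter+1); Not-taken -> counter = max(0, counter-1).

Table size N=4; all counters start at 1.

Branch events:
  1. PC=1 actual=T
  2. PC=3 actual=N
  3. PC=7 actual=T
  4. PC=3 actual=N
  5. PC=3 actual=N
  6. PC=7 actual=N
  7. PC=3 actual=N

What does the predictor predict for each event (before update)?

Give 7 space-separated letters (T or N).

Ev 1: PC=1 idx=1 pred=N actual=T -> ctr[1]=2
Ev 2: PC=3 idx=3 pred=N actual=N -> ctr[3]=0
Ev 3: PC=7 idx=3 pred=N actual=T -> ctr[3]=1
Ev 4: PC=3 idx=3 pred=N actual=N -> ctr[3]=0
Ev 5: PC=3 idx=3 pred=N actual=N -> ctr[3]=0
Ev 6: PC=7 idx=3 pred=N actual=N -> ctr[3]=0
Ev 7: PC=3 idx=3 pred=N actual=N -> ctr[3]=0

Answer: N N N N N N N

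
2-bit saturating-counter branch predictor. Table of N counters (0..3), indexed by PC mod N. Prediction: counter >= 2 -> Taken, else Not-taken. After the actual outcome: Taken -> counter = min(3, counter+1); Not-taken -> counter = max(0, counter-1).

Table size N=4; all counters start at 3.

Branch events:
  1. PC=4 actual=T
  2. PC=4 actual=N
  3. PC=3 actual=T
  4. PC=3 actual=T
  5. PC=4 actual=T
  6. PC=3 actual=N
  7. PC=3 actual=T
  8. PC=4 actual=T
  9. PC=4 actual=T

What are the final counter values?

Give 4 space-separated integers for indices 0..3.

Answer: 3 3 3 3

Derivation:
Ev 1: PC=4 idx=0 pred=T actual=T -> ctr[0]=3
Ev 2: PC=4 idx=0 pred=T actual=N -> ctr[0]=2
Ev 3: PC=3 idx=3 pred=T actual=T -> ctr[3]=3
Ev 4: PC=3 idx=3 pred=T actual=T -> ctr[3]=3
Ev 5: PC=4 idx=0 pred=T actual=T -> ctr[0]=3
Ev 6: PC=3 idx=3 pred=T actual=N -> ctr[3]=2
Ev 7: PC=3 idx=3 pred=T actual=T -> ctr[3]=3
Ev 8: PC=4 idx=0 pred=T actual=T -> ctr[0]=3
Ev 9: PC=4 idx=0 pred=T actual=T -> ctr[0]=3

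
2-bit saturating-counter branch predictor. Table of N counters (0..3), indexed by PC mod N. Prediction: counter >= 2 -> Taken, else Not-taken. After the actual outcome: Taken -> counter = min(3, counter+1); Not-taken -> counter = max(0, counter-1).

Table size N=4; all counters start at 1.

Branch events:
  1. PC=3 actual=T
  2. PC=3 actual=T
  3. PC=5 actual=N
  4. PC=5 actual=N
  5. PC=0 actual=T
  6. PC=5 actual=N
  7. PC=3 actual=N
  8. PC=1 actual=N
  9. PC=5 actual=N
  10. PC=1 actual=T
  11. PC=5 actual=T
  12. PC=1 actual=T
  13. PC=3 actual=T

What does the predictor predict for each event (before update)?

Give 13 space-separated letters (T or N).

Ev 1: PC=3 idx=3 pred=N actual=T -> ctr[3]=2
Ev 2: PC=3 idx=3 pred=T actual=T -> ctr[3]=3
Ev 3: PC=5 idx=1 pred=N actual=N -> ctr[1]=0
Ev 4: PC=5 idx=1 pred=N actual=N -> ctr[1]=0
Ev 5: PC=0 idx=0 pred=N actual=T -> ctr[0]=2
Ev 6: PC=5 idx=1 pred=N actual=N -> ctr[1]=0
Ev 7: PC=3 idx=3 pred=T actual=N -> ctr[3]=2
Ev 8: PC=1 idx=1 pred=N actual=N -> ctr[1]=0
Ev 9: PC=5 idx=1 pred=N actual=N -> ctr[1]=0
Ev 10: PC=1 idx=1 pred=N actual=T -> ctr[1]=1
Ev 11: PC=5 idx=1 pred=N actual=T -> ctr[1]=2
Ev 12: PC=1 idx=1 pred=T actual=T -> ctr[1]=3
Ev 13: PC=3 idx=3 pred=T actual=T -> ctr[3]=3

Answer: N T N N N N T N N N N T T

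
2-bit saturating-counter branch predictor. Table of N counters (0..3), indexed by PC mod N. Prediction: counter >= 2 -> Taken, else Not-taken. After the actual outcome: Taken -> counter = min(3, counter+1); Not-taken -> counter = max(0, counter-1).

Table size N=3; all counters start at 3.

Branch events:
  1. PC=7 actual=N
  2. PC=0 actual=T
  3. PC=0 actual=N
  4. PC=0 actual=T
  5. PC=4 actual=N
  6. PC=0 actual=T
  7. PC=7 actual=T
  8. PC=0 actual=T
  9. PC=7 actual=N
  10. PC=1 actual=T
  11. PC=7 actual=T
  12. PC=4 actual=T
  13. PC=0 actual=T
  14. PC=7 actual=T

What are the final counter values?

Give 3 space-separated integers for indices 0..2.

Answer: 3 3 3

Derivation:
Ev 1: PC=7 idx=1 pred=T actual=N -> ctr[1]=2
Ev 2: PC=0 idx=0 pred=T actual=T -> ctr[0]=3
Ev 3: PC=0 idx=0 pred=T actual=N -> ctr[0]=2
Ev 4: PC=0 idx=0 pred=T actual=T -> ctr[0]=3
Ev 5: PC=4 idx=1 pred=T actual=N -> ctr[1]=1
Ev 6: PC=0 idx=0 pred=T actual=T -> ctr[0]=3
Ev 7: PC=7 idx=1 pred=N actual=T -> ctr[1]=2
Ev 8: PC=0 idx=0 pred=T actual=T -> ctr[0]=3
Ev 9: PC=7 idx=1 pred=T actual=N -> ctr[1]=1
Ev 10: PC=1 idx=1 pred=N actual=T -> ctr[1]=2
Ev 11: PC=7 idx=1 pred=T actual=T -> ctr[1]=3
Ev 12: PC=4 idx=1 pred=T actual=T -> ctr[1]=3
Ev 13: PC=0 idx=0 pred=T actual=T -> ctr[0]=3
Ev 14: PC=7 idx=1 pred=T actual=T -> ctr[1]=3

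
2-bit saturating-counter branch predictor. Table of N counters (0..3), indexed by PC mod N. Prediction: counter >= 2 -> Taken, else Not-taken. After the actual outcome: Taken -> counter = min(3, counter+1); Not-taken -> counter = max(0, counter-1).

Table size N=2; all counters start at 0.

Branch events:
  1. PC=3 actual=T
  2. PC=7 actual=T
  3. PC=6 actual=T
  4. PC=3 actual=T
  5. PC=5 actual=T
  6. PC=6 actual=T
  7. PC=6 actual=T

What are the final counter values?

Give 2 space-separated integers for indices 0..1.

Answer: 3 3

Derivation:
Ev 1: PC=3 idx=1 pred=N actual=T -> ctr[1]=1
Ev 2: PC=7 idx=1 pred=N actual=T -> ctr[1]=2
Ev 3: PC=6 idx=0 pred=N actual=T -> ctr[0]=1
Ev 4: PC=3 idx=1 pred=T actual=T -> ctr[1]=3
Ev 5: PC=5 idx=1 pred=T actual=T -> ctr[1]=3
Ev 6: PC=6 idx=0 pred=N actual=T -> ctr[0]=2
Ev 7: PC=6 idx=0 pred=T actual=T -> ctr[0]=3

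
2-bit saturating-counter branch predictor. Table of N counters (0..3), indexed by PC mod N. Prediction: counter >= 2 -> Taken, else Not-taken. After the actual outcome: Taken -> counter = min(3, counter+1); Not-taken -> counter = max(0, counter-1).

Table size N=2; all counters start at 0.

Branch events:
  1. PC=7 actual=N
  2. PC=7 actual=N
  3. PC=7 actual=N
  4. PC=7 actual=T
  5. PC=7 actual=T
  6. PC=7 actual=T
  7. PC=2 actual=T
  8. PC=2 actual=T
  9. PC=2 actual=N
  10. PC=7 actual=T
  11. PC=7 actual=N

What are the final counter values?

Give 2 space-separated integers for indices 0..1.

Answer: 1 2

Derivation:
Ev 1: PC=7 idx=1 pred=N actual=N -> ctr[1]=0
Ev 2: PC=7 idx=1 pred=N actual=N -> ctr[1]=0
Ev 3: PC=7 idx=1 pred=N actual=N -> ctr[1]=0
Ev 4: PC=7 idx=1 pred=N actual=T -> ctr[1]=1
Ev 5: PC=7 idx=1 pred=N actual=T -> ctr[1]=2
Ev 6: PC=7 idx=1 pred=T actual=T -> ctr[1]=3
Ev 7: PC=2 idx=0 pred=N actual=T -> ctr[0]=1
Ev 8: PC=2 idx=0 pred=N actual=T -> ctr[0]=2
Ev 9: PC=2 idx=0 pred=T actual=N -> ctr[0]=1
Ev 10: PC=7 idx=1 pred=T actual=T -> ctr[1]=3
Ev 11: PC=7 idx=1 pred=T actual=N -> ctr[1]=2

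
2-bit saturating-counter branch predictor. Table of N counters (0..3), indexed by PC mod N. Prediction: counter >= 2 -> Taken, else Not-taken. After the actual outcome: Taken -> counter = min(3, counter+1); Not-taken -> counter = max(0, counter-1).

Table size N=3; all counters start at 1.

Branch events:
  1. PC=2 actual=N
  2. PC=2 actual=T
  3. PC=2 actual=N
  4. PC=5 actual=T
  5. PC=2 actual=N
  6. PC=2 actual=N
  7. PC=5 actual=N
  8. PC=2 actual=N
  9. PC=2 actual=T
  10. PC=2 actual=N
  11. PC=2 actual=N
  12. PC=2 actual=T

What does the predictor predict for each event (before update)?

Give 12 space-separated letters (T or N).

Ev 1: PC=2 idx=2 pred=N actual=N -> ctr[2]=0
Ev 2: PC=2 idx=2 pred=N actual=T -> ctr[2]=1
Ev 3: PC=2 idx=2 pred=N actual=N -> ctr[2]=0
Ev 4: PC=5 idx=2 pred=N actual=T -> ctr[2]=1
Ev 5: PC=2 idx=2 pred=N actual=N -> ctr[2]=0
Ev 6: PC=2 idx=2 pred=N actual=N -> ctr[2]=0
Ev 7: PC=5 idx=2 pred=N actual=N -> ctr[2]=0
Ev 8: PC=2 idx=2 pred=N actual=N -> ctr[2]=0
Ev 9: PC=2 idx=2 pred=N actual=T -> ctr[2]=1
Ev 10: PC=2 idx=2 pred=N actual=N -> ctr[2]=0
Ev 11: PC=2 idx=2 pred=N actual=N -> ctr[2]=0
Ev 12: PC=2 idx=2 pred=N actual=T -> ctr[2]=1

Answer: N N N N N N N N N N N N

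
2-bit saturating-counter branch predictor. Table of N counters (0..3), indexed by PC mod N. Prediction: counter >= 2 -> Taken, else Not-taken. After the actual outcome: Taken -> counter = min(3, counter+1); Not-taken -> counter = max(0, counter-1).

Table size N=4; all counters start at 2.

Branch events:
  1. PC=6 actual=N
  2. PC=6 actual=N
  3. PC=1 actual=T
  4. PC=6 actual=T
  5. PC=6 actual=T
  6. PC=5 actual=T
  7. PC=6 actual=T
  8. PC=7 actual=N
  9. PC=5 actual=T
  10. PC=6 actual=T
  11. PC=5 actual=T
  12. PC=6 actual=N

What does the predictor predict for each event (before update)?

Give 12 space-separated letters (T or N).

Ev 1: PC=6 idx=2 pred=T actual=N -> ctr[2]=1
Ev 2: PC=6 idx=2 pred=N actual=N -> ctr[2]=0
Ev 3: PC=1 idx=1 pred=T actual=T -> ctr[1]=3
Ev 4: PC=6 idx=2 pred=N actual=T -> ctr[2]=1
Ev 5: PC=6 idx=2 pred=N actual=T -> ctr[2]=2
Ev 6: PC=5 idx=1 pred=T actual=T -> ctr[1]=3
Ev 7: PC=6 idx=2 pred=T actual=T -> ctr[2]=3
Ev 8: PC=7 idx=3 pred=T actual=N -> ctr[3]=1
Ev 9: PC=5 idx=1 pred=T actual=T -> ctr[1]=3
Ev 10: PC=6 idx=2 pred=T actual=T -> ctr[2]=3
Ev 11: PC=5 idx=1 pred=T actual=T -> ctr[1]=3
Ev 12: PC=6 idx=2 pred=T actual=N -> ctr[2]=2

Answer: T N T N N T T T T T T T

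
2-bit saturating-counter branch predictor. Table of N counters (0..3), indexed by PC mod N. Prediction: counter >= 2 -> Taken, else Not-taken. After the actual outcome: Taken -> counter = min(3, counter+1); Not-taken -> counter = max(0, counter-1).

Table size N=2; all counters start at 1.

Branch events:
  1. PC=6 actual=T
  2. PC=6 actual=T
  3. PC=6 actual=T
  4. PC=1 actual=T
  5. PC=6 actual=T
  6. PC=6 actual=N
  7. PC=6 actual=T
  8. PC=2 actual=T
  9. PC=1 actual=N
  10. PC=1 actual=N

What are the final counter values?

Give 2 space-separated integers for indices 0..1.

Answer: 3 0

Derivation:
Ev 1: PC=6 idx=0 pred=N actual=T -> ctr[0]=2
Ev 2: PC=6 idx=0 pred=T actual=T -> ctr[0]=3
Ev 3: PC=6 idx=0 pred=T actual=T -> ctr[0]=3
Ev 4: PC=1 idx=1 pred=N actual=T -> ctr[1]=2
Ev 5: PC=6 idx=0 pred=T actual=T -> ctr[0]=3
Ev 6: PC=6 idx=0 pred=T actual=N -> ctr[0]=2
Ev 7: PC=6 idx=0 pred=T actual=T -> ctr[0]=3
Ev 8: PC=2 idx=0 pred=T actual=T -> ctr[0]=3
Ev 9: PC=1 idx=1 pred=T actual=N -> ctr[1]=1
Ev 10: PC=1 idx=1 pred=N actual=N -> ctr[1]=0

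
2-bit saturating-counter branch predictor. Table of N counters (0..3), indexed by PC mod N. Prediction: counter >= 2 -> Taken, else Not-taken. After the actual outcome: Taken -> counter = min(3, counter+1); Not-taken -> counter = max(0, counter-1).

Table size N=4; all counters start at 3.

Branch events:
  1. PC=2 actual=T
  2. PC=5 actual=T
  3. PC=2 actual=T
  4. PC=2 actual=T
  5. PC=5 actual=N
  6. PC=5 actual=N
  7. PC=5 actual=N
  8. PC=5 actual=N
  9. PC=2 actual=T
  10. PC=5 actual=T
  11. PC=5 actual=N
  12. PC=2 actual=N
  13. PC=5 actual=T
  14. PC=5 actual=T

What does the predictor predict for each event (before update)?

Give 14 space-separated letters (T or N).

Ev 1: PC=2 idx=2 pred=T actual=T -> ctr[2]=3
Ev 2: PC=5 idx=1 pred=T actual=T -> ctr[1]=3
Ev 3: PC=2 idx=2 pred=T actual=T -> ctr[2]=3
Ev 4: PC=2 idx=2 pred=T actual=T -> ctr[2]=3
Ev 5: PC=5 idx=1 pred=T actual=N -> ctr[1]=2
Ev 6: PC=5 idx=1 pred=T actual=N -> ctr[1]=1
Ev 7: PC=5 idx=1 pred=N actual=N -> ctr[1]=0
Ev 8: PC=5 idx=1 pred=N actual=N -> ctr[1]=0
Ev 9: PC=2 idx=2 pred=T actual=T -> ctr[2]=3
Ev 10: PC=5 idx=1 pred=N actual=T -> ctr[1]=1
Ev 11: PC=5 idx=1 pred=N actual=N -> ctr[1]=0
Ev 12: PC=2 idx=2 pred=T actual=N -> ctr[2]=2
Ev 13: PC=5 idx=1 pred=N actual=T -> ctr[1]=1
Ev 14: PC=5 idx=1 pred=N actual=T -> ctr[1]=2

Answer: T T T T T T N N T N N T N N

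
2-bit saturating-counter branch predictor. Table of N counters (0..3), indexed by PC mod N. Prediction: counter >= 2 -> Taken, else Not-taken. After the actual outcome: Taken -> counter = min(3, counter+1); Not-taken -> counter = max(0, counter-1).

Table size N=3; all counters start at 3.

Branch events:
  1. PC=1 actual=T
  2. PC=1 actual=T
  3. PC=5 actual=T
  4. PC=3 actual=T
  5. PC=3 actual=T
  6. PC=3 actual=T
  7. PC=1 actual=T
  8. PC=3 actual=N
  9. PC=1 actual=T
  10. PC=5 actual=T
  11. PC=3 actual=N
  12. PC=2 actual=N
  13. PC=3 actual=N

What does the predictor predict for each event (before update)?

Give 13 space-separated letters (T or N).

Ev 1: PC=1 idx=1 pred=T actual=T -> ctr[1]=3
Ev 2: PC=1 idx=1 pred=T actual=T -> ctr[1]=3
Ev 3: PC=5 idx=2 pred=T actual=T -> ctr[2]=3
Ev 4: PC=3 idx=0 pred=T actual=T -> ctr[0]=3
Ev 5: PC=3 idx=0 pred=T actual=T -> ctr[0]=3
Ev 6: PC=3 idx=0 pred=T actual=T -> ctr[0]=3
Ev 7: PC=1 idx=1 pred=T actual=T -> ctr[1]=3
Ev 8: PC=3 idx=0 pred=T actual=N -> ctr[0]=2
Ev 9: PC=1 idx=1 pred=T actual=T -> ctr[1]=3
Ev 10: PC=5 idx=2 pred=T actual=T -> ctr[2]=3
Ev 11: PC=3 idx=0 pred=T actual=N -> ctr[0]=1
Ev 12: PC=2 idx=2 pred=T actual=N -> ctr[2]=2
Ev 13: PC=3 idx=0 pred=N actual=N -> ctr[0]=0

Answer: T T T T T T T T T T T T N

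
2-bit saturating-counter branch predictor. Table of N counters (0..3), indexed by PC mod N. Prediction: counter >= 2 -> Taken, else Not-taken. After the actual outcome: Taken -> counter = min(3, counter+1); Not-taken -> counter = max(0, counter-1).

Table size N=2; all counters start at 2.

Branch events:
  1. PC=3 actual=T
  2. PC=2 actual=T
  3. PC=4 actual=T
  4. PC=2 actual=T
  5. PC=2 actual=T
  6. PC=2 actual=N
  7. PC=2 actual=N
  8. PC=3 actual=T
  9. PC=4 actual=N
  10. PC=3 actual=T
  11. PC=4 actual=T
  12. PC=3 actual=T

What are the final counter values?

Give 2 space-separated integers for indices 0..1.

Answer: 1 3

Derivation:
Ev 1: PC=3 idx=1 pred=T actual=T -> ctr[1]=3
Ev 2: PC=2 idx=0 pred=T actual=T -> ctr[0]=3
Ev 3: PC=4 idx=0 pred=T actual=T -> ctr[0]=3
Ev 4: PC=2 idx=0 pred=T actual=T -> ctr[0]=3
Ev 5: PC=2 idx=0 pred=T actual=T -> ctr[0]=3
Ev 6: PC=2 idx=0 pred=T actual=N -> ctr[0]=2
Ev 7: PC=2 idx=0 pred=T actual=N -> ctr[0]=1
Ev 8: PC=3 idx=1 pred=T actual=T -> ctr[1]=3
Ev 9: PC=4 idx=0 pred=N actual=N -> ctr[0]=0
Ev 10: PC=3 idx=1 pred=T actual=T -> ctr[1]=3
Ev 11: PC=4 idx=0 pred=N actual=T -> ctr[0]=1
Ev 12: PC=3 idx=1 pred=T actual=T -> ctr[1]=3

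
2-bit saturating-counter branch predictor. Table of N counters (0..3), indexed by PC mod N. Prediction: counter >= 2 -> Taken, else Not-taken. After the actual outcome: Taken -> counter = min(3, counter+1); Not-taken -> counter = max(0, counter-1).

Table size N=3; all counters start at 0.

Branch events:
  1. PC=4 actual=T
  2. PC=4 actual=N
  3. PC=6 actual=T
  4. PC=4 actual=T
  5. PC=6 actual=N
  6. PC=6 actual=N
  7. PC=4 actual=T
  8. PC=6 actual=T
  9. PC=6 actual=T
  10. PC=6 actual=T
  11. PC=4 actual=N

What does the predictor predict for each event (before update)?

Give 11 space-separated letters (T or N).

Ev 1: PC=4 idx=1 pred=N actual=T -> ctr[1]=1
Ev 2: PC=4 idx=1 pred=N actual=N -> ctr[1]=0
Ev 3: PC=6 idx=0 pred=N actual=T -> ctr[0]=1
Ev 4: PC=4 idx=1 pred=N actual=T -> ctr[1]=1
Ev 5: PC=6 idx=0 pred=N actual=N -> ctr[0]=0
Ev 6: PC=6 idx=0 pred=N actual=N -> ctr[0]=0
Ev 7: PC=4 idx=1 pred=N actual=T -> ctr[1]=2
Ev 8: PC=6 idx=0 pred=N actual=T -> ctr[0]=1
Ev 9: PC=6 idx=0 pred=N actual=T -> ctr[0]=2
Ev 10: PC=6 idx=0 pred=T actual=T -> ctr[0]=3
Ev 11: PC=4 idx=1 pred=T actual=N -> ctr[1]=1

Answer: N N N N N N N N N T T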